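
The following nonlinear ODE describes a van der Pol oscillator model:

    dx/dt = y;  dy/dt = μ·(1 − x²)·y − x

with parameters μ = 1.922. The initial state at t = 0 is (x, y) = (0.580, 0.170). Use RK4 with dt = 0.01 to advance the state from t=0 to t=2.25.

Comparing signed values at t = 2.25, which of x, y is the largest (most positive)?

t=0.000: state=(0.580, 0.170)
step 1 (dt=0.01): k1=(0.170, -0.363), k2=(0.168, -0.367), k3=(0.168, -0.367), k4=(0.166, -0.370); state += dt/6·(k1+2k2+2k3+k4)
t=0.010: state=(0.582, 0.166)
t=0.020: state=(0.583, 0.163)
t=0.030: state=(0.585, 0.159)
continuing one RK4 step at a time; state shown every 10 steps (Δt=0.1):
t=0.100: state=(0.595, 0.130)
t=0.200: state=(0.606, 0.083)
t=0.300: state=(0.611, 0.029)
t=0.400: state=(0.611, -0.032)
t=0.500: state=(0.605, -0.101)
t=0.600: state=(0.591, -0.178)
t=0.700: state=(0.569, -0.264)
t=0.800: state=(0.538, -0.361)
t=0.900: state=(0.496, -0.471)
t=1.000: state=(0.443, -0.598)
t=1.100: state=(0.376, -0.746)
t=1.200: state=(0.293, -0.922)
t=1.300: state=(0.191, -1.131)
t=1.400: state=(0.065, -1.380)
t=1.500: state=(-0.087, -1.672)
t=1.600: state=(-0.270, -1.994)
t=1.700: state=(-0.486, -2.310)
t=1.800: state=(-0.729, -2.543)
t=1.900: state=(-0.988, -2.585)
t=2.000: state=(-1.237, -2.357)
t=2.100: state=(-1.451, -1.889)
t=2.200: state=(-1.612, -1.320)
t=2.250: state=(-1.671, -1.045)
compare at T: x=-1.671, y=-1.045

largest component: y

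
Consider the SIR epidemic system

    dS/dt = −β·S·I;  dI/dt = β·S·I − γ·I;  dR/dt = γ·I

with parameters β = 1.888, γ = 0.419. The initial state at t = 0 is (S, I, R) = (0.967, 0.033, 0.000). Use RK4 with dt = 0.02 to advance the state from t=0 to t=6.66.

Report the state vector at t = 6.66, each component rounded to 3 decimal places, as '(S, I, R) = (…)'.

t=0.000: state=(0.967, 0.033, 0.000)
step 1 (dt=0.02): k1=(-0.060, 0.046, 0.014), k2=(-0.061, 0.047, 0.014), k3=(-0.061, 0.047, 0.014), k4=(-0.062, 0.048, 0.014); state += dt/6·(k1+2k2+2k3+k4)
t=0.020: state=(0.966, 0.034, 0.000)
t=0.040: state=(0.965, 0.035, 0.001)
t=0.060: state=(0.963, 0.036, 0.001)
continuing one RK4 step at a time; state shown every 25 steps (Δt=0.5):
t=0.500: state=(0.925, 0.065, 0.010)
t=1.000: state=(0.848, 0.123, 0.029)
t=1.500: state=(0.726, 0.210, 0.064)
t=2.000: state=(0.567, 0.315, 0.119)
t=2.500: state=(0.403, 0.403, 0.194)
t=3.000: state=(0.269, 0.447, 0.284)
t=3.500: state=(0.176, 0.446, 0.378)
t=4.000: state=(0.117, 0.414, 0.469)
t=4.500: state=(0.081, 0.368, 0.551)
t=5.000: state=(0.058, 0.319, 0.623)
t=5.500: state=(0.044, 0.271, 0.685)
t=6.000: state=(0.035, 0.228, 0.737)
t=6.500: state=(0.029, 0.191, 0.781)
t=6.660: state=(0.027, 0.180, 0.793)

(S, I, R) = (0.027, 0.180, 0.793)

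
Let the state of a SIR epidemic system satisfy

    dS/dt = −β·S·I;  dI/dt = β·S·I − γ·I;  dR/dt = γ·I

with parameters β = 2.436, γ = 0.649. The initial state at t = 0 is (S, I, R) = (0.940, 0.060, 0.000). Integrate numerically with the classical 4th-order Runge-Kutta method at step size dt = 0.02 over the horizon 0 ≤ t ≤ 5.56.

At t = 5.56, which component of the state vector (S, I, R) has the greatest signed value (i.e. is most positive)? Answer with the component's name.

t=0.000: state=(0.940, 0.060, 0.000)
step 1 (dt=0.02): k1=(-0.137, 0.098, 0.039), k2=(-0.139, 0.100, 0.040), k3=(-0.139, 0.100, 0.040), k4=(-0.142, 0.101, 0.040); state += dt/6·(k1+2k2+2k3+k4)
t=0.020: state=(0.937, 0.062, 0.001)
t=0.040: state=(0.934, 0.064, 0.002)
t=0.060: state=(0.931, 0.066, 0.002)
continuing one RK4 step at a time; state shown every 10 steps (Δt=0.2):
t=0.200: state=(0.908, 0.083, 0.009)
t=0.400: state=(0.866, 0.112, 0.022)
t=0.600: state=(0.813, 0.148, 0.039)
t=0.800: state=(0.749, 0.190, 0.060)
t=1.000: state=(0.675, 0.237, 0.088)
t=1.200: state=(0.595, 0.283, 0.122)
t=1.400: state=(0.513, 0.326, 0.162)
t=1.600: state=(0.434, 0.360, 0.206)
t=1.800: state=(0.362, 0.384, 0.255)
t=2.000: state=(0.299, 0.396, 0.305)
t=2.200: state=(0.246, 0.397, 0.357)
t=2.400: state=(0.203, 0.389, 0.408)
t=2.600: state=(0.169, 0.374, 0.457)
t=2.800: state=(0.141, 0.354, 0.505)
t=3.000: state=(0.120, 0.331, 0.549)
t=3.200: state=(0.102, 0.307, 0.591)
t=3.400: state=(0.089, 0.282, 0.629)
t=3.600: state=(0.078, 0.258, 0.664)
t=3.800: state=(0.069, 0.235, 0.696)
t=4.000: state=(0.062, 0.213, 0.725)
t=4.200: state=(0.056, 0.193, 0.751)
t=4.400: state=(0.051, 0.174, 0.775)
t=4.600: state=(0.047, 0.156, 0.797)
t=4.800: state=(0.044, 0.140, 0.816)
t=5.000: state=(0.041, 0.126, 0.833)
t=5.200: state=(0.039, 0.113, 0.848)
t=5.400: state=(0.037, 0.101, 0.862)
t=5.560: state=(0.036, 0.092, 0.872)
compare at T: S=0.036, I=0.092, R=0.872

largest component: R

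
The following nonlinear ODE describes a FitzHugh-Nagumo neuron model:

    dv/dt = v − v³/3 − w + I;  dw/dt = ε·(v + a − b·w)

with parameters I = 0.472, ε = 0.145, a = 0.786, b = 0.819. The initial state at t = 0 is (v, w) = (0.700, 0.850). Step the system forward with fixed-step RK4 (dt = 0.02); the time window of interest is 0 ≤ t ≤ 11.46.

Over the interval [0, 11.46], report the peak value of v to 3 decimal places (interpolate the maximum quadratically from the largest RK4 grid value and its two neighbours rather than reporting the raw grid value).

max v = 0.994

t=0.000: state=(0.700, 0.850)
step 1 (dt=0.02): k1=(0.208, 0.115), k2=(0.208, 0.115), k3=(0.208, 0.115), k4=(0.207, 0.115); state += dt/6·(k1+2k2+2k3+k4)
t=0.020: state=(0.704, 0.852)
t=0.040: state=(0.708, 0.855)
t=0.060: state=(0.712, 0.857)
continuing one RK4 step at a time; state shown every 25 steps (Δt=0.5):
t=0.500: state=(0.801, 0.909)
t=1.000: state=(0.889, 0.972)
t=1.500: state=(0.953, 1.036)
t=2.000: state=(0.988, 1.100)
t=2.500: state=(0.992, 1.162)
t=3.000: state=(0.965, 1.219)
t=3.500: state=(0.910, 1.270)
t=4.000: state=(0.824, 1.314)
t=4.500: state=(0.703, 1.347)
t=5.000: state=(0.529, 1.369)
t=5.500: state=(0.270, 1.374)
t=6.000: state=(-0.136, 1.356)
t=6.500: state=(-0.761, 1.302)
t=7.000: state=(-1.456, 1.203)
t=7.500: state=(-1.832, 1.071)
t=8.000: state=(-1.917, 0.932)
t=8.500: state=(-1.902, 0.799)
t=9.000: state=(-1.863, 0.675)
t=9.500: state=(-1.817, 0.562)
t=10.000: state=(-1.771, 0.459)
t=10.500: state=(-1.724, 0.365)
t=11.000: state=(-1.679, 0.279)
t=11.460: state=(-1.637, 0.208)
largest grid value and its neighbours: v(2.280)=0.99373, v(2.300)=0.99378, v(2.320)=0.99377
parabola through these three points peaks at t≈2.308 with v≈0.99378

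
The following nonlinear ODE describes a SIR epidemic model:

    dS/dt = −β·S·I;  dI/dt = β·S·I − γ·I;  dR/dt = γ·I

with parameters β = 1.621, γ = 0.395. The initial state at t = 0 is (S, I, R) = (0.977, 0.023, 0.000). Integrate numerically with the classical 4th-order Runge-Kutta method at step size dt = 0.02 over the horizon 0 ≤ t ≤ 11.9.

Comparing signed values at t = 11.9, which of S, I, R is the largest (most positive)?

largest component: R

t=0.000: state=(0.977, 0.023, 0.000)
step 1 (dt=0.02): k1=(-0.036, 0.027, 0.009), k2=(-0.037, 0.028, 0.009), k3=(-0.037, 0.028, 0.009), k4=(-0.037, 0.028, 0.009); state += dt/6·(k1+2k2+2k3+k4)
t=0.020: state=(0.976, 0.024, 0.000)
t=0.040: state=(0.976, 0.024, 0.000)
t=0.060: state=(0.975, 0.025, 0.001)
continuing one RK4 step at a time; state shown every 25 steps (Δt=0.5):
t=0.500: state=(0.953, 0.041, 0.006)
t=1.000: state=(0.911, 0.072, 0.017)
t=1.500: state=(0.843, 0.121, 0.036)
t=2.000: state=(0.745, 0.189, 0.066)
t=2.500: state=(0.618, 0.270, 0.112)
t=3.000: state=(0.481, 0.346, 0.173)
t=3.500: state=(0.355, 0.398, 0.247)
t=4.000: state=(0.254, 0.418, 0.328)
t=4.500: state=(0.182, 0.408, 0.410)
t=5.000: state=(0.132, 0.380, 0.488)
t=5.500: state=(0.098, 0.342, 0.559)
t=6.000: state=(0.076, 0.301, 0.623)
t=6.500: state=(0.060, 0.261, 0.678)
t=7.000: state=(0.050, 0.224, 0.726)
t=7.500: state=(0.042, 0.191, 0.767)
t=8.000: state=(0.036, 0.162, 0.802)
t=8.500: state=(0.032, 0.136, 0.831)
t=9.000: state=(0.029, 0.115, 0.856)
t=9.500: state=(0.027, 0.096, 0.877)
t=10.000: state=(0.025, 0.081, 0.894)
t=10.500: state=(0.023, 0.068, 0.909)
t=11.000: state=(0.022, 0.057, 0.921)
t=11.500: state=(0.021, 0.047, 0.931)
t=11.900: state=(0.021, 0.041, 0.938)
compare at T: S=0.021, I=0.041, R=0.938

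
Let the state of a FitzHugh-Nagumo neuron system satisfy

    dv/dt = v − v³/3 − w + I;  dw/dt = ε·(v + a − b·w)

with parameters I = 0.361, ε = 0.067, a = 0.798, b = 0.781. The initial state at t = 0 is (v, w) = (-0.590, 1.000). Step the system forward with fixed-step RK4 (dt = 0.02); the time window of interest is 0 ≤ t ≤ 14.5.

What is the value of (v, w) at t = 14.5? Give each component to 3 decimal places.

(v, w) = (-1.449, -0.109)

t=0.000: state=(-0.590, 1.000)
step 1 (dt=0.02): k1=(-1.161, -0.038), k2=(-1.168, -0.039), k3=(-1.168, -0.039), k4=(-1.175, -0.040); state += dt/6·(k1+2k2+2k3+k4)
t=0.020: state=(-0.613, 0.999)
t=0.040: state=(-0.637, 0.998)
t=0.060: state=(-0.661, 0.998)
continuing one RK4 step at a time; state shown every 25 steps (Δt=0.5):
t=0.500: state=(-1.217, 0.971)
t=1.000: state=(-1.695, 0.923)
t=1.500: state=(-1.880, 0.866)
t=2.000: state=(-1.918, 0.807)
t=2.500: state=(-1.911, 0.749)
t=3.000: state=(-1.894, 0.693)
t=3.500: state=(-1.874, 0.639)
t=4.000: state=(-1.853, 0.588)
t=4.500: state=(-1.832, 0.538)
t=5.000: state=(-1.812, 0.490)
t=5.500: state=(-1.791, 0.444)
t=6.000: state=(-1.771, 0.400)
t=6.500: state=(-1.751, 0.358)
t=7.000: state=(-1.730, 0.318)
t=7.500: state=(-1.711, 0.279)
t=8.000: state=(-1.691, 0.242)
t=8.500: state=(-1.671, 0.207)
t=9.000: state=(-1.652, 0.173)
t=9.500: state=(-1.632, 0.140)
t=10.000: state=(-1.613, 0.109)
t=10.500: state=(-1.594, 0.080)
t=11.000: state=(-1.576, 0.052)
t=11.500: state=(-1.557, 0.025)
t=12.000: state=(-1.539, -0.000)
t=12.500: state=(-1.520, -0.024)
t=13.000: state=(-1.502, -0.047)
t=13.500: state=(-1.484, -0.069)
t=14.000: state=(-1.466, -0.090)
t=14.500: state=(-1.449, -0.109)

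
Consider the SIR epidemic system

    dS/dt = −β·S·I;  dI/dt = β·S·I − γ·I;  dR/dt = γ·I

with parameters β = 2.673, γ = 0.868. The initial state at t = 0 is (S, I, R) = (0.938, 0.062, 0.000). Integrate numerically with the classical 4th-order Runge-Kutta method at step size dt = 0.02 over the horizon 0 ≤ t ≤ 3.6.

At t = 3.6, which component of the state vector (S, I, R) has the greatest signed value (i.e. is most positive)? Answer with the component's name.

largest component: R

t=0.000: state=(0.938, 0.062, 0.000)
step 1 (dt=0.02): k1=(-0.155, 0.102, 0.054), k2=(-0.158, 0.103, 0.055), k3=(-0.158, 0.103, 0.055), k4=(-0.160, 0.104, 0.056); state += dt/6·(k1+2k2+2k3+k4)
t=0.020: state=(0.935, 0.064, 0.001)
t=0.040: state=(0.932, 0.066, 0.002)
t=0.060: state=(0.928, 0.068, 0.003)
continuing one RK4 step at a time; state shown every 10 steps (Δt=0.2):
t=0.200: state=(0.902, 0.085, 0.013)
t=0.400: state=(0.855, 0.115, 0.030)
t=0.600: state=(0.797, 0.150, 0.053)
t=0.800: state=(0.728, 0.190, 0.082)
t=1.000: state=(0.651, 0.231, 0.119)
t=1.200: state=(0.569, 0.269, 0.162)
t=1.400: state=(0.489, 0.300, 0.212)
t=1.600: state=(0.414, 0.320, 0.266)
t=1.800: state=(0.348, 0.330, 0.322)
t=2.000: state=(0.291, 0.329, 0.380)
t=2.200: state=(0.245, 0.319, 0.436)
t=2.400: state=(0.207, 0.303, 0.490)
t=2.600: state=(0.177, 0.282, 0.541)
t=2.800: state=(0.154, 0.259, 0.588)
t=3.000: state=(0.135, 0.235, 0.631)
t=3.200: state=(0.119, 0.211, 0.669)
t=3.400: state=(0.107, 0.189, 0.704)
t=3.600: state=(0.098, 0.168, 0.735)
compare at T: S=0.098, I=0.168, R=0.735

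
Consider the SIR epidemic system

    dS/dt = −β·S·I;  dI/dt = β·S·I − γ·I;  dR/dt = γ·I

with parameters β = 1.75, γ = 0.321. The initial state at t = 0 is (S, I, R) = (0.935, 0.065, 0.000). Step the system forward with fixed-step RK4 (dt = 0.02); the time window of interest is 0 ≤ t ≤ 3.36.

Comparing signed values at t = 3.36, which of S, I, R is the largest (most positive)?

t=0.000: state=(0.935, 0.065, 0.000)
step 1 (dt=0.02): k1=(-0.106, 0.085, 0.021), k2=(-0.108, 0.086, 0.021), k3=(-0.108, 0.087, 0.021), k4=(-0.109, 0.088, 0.021); state += dt/6·(k1+2k2+2k3+k4)
t=0.020: state=(0.933, 0.067, 0.000)
t=0.040: state=(0.931, 0.069, 0.001)
t=0.060: state=(0.928, 0.070, 0.001)
continuing one RK4 step at a time; state shown every 10 steps (Δt=0.2):
t=0.200: state=(0.911, 0.084, 0.005)
t=0.400: state=(0.881, 0.108, 0.011)
t=0.600: state=(0.844, 0.137, 0.019)
t=0.800: state=(0.800, 0.172, 0.029)
t=1.000: state=(0.748, 0.211, 0.041)
t=1.200: state=(0.690, 0.254, 0.056)
t=1.400: state=(0.626, 0.300, 0.074)
t=1.600: state=(0.559, 0.347, 0.094)
t=1.800: state=(0.491, 0.391, 0.118)
t=2.000: state=(0.425, 0.430, 0.144)
t=2.200: state=(0.364, 0.463, 0.173)
t=2.400: state=(0.308, 0.488, 0.204)
t=2.600: state=(0.259, 0.506, 0.236)
t=2.800: state=(0.216, 0.515, 0.269)
t=3.000: state=(0.180, 0.518, 0.302)
t=3.200: state=(0.151, 0.514, 0.335)
t=3.360: state=(0.131, 0.508, 0.361)
compare at T: S=0.131, I=0.508, R=0.361

largest component: I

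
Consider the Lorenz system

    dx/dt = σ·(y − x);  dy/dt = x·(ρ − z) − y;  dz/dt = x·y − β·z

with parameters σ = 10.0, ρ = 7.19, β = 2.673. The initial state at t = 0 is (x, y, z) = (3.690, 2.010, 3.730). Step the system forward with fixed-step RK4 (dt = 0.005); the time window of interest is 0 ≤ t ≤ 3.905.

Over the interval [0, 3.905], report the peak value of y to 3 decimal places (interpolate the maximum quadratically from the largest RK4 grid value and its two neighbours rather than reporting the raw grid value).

t=0.000: state=(3.690, 2.010, 3.730)
step 1 (dt=0.005): k1=(-16.800, 10.757, -2.553), k2=(-16.111, 10.608, -2.523), k3=(-16.132, 10.615, -2.521), k4=(-15.463, 10.471, -2.490); state += dt/6·(k1+2k2+2k3+k4)
t=0.005: state=(3.609, 2.063, 3.717)
t=0.010: state=(3.535, 2.115, 3.705)
t=0.015: state=(3.467, 2.165, 3.693)
continuing one RK4 step at a time; state shown every 40 steps (Δt=0.2):
t=0.200: state=(3.213, 3.681, 3.604)
t=0.400: state=(4.475, 5.131, 4.840)
t=0.600: state=(5.259, 5.270, 7.012)
t=0.800: state=(4.564, 3.998, 7.672)
t=1.000: state=(3.576, 3.238, 6.666)
t=1.200: state=(3.292, 3.330, 5.588)
t=1.400: state=(3.626, 3.891, 5.200)
t=1.600: state=(4.209, 4.481, 5.637)
t=1.800: state=(4.539, 4.569, 6.449)
t=2.000: state=(4.340, 4.146, 6.797)
t=2.200: state=(3.943, 3.779, 6.485)
t=2.400: state=(3.766, 3.757, 6.012)
t=2.600: state=(3.878, 3.984, 5.805)
t=2.800: state=(4.114, 4.225, 5.962)
t=3.000: state=(4.252, 4.270, 6.275)
t=3.200: state=(4.190, 4.120, 6.429)
t=3.400: state=(4.036, 3.966, 6.329)
t=3.600: state=(3.951, 3.941, 6.138)
t=3.800: state=(3.987, 4.027, 6.040)
t=3.905: state=(4.035, 4.084, 6.052)
largest grid value and its neighbours: y(0.510)=5.46159, y(0.515)=5.46217, y(0.520)=5.46139
parabola through these three points peaks at t≈0.515 with y≈5.46217

max y = 5.462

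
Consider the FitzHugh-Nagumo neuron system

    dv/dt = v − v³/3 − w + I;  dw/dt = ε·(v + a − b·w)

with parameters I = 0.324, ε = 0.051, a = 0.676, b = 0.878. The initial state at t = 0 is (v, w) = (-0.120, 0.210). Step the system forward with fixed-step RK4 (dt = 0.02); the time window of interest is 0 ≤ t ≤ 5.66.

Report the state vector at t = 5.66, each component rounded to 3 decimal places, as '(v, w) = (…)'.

(v, w) = (-1.579, 0.165)

t=0.000: state=(-0.120, 0.210)
step 1 (dt=0.02): k1=(-0.005, 0.019), k2=(-0.006, 0.019), k3=(-0.006, 0.019), k4=(-0.006, 0.019); state += dt/6·(k1+2k2+2k3+k4)
t=0.020: state=(-0.120, 0.210)
t=0.040: state=(-0.120, 0.211)
t=0.060: state=(-0.120, 0.211)
continuing one RK4 step at a time; state shown every 10 steps (Δt=0.2):
t=0.200: state=(-0.122, 0.214)
t=0.400: state=(-0.124, 0.217)
t=0.600: state=(-0.129, 0.221)
t=0.800: state=(-0.134, 0.225)
t=1.000: state=(-0.142, 0.228)
t=1.200: state=(-0.153, 0.231)
t=1.400: state=(-0.166, 0.235)
t=1.600: state=(-0.183, 0.238)
t=1.800: state=(-0.204, 0.240)
t=2.000: state=(-0.231, 0.243)
t=2.200: state=(-0.263, 0.245)
t=2.400: state=(-0.302, 0.247)
t=2.600: state=(-0.350, 0.248)
t=2.800: state=(-0.407, 0.249)
t=3.000: state=(-0.474, 0.249)
t=3.200: state=(-0.552, 0.249)
t=3.400: state=(-0.642, 0.247)
t=3.600: state=(-0.743, 0.245)
t=3.800: state=(-0.852, 0.242)
t=4.000: state=(-0.967, 0.237)
t=4.200: state=(-1.082, 0.231)
t=4.400: state=(-1.192, 0.225)
t=4.600: state=(-1.292, 0.217)
t=4.800: state=(-1.378, 0.208)
t=5.000: state=(-1.448, 0.199)
t=5.200: state=(-1.502, 0.189)
t=5.400: state=(-1.543, 0.179)
t=5.600: state=(-1.572, 0.168)
t=5.660: state=(-1.579, 0.165)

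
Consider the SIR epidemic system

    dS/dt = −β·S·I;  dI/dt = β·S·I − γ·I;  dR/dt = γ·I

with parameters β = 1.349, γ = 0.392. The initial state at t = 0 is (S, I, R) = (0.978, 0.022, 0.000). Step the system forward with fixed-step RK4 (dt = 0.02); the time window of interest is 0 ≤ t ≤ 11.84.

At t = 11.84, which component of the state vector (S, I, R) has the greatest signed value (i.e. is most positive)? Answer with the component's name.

t=0.000: state=(0.978, 0.022, 0.000)
step 1 (dt=0.02): k1=(-0.029, 0.020, 0.009), k2=(-0.029, 0.021, 0.009), k3=(-0.029, 0.021, 0.009), k4=(-0.030, 0.021, 0.009); state += dt/6·(k1+2k2+2k3+k4)
t=0.020: state=(0.977, 0.022, 0.000)
t=0.040: state=(0.977, 0.023, 0.000)
t=0.060: state=(0.976, 0.023, 0.001)
continuing one RK4 step at a time; state shown every 25 steps (Δt=0.5):
t=0.500: state=(0.960, 0.035, 0.005)
t=1.000: state=(0.932, 0.054, 0.014)
t=1.500: state=(0.890, 0.082, 0.027)
t=2.000: state=(0.832, 0.121, 0.047)
t=2.500: state=(0.754, 0.170, 0.075)
t=3.000: state=(0.660, 0.226, 0.114)
t=3.500: state=(0.557, 0.280, 0.164)
t=4.000: state=(0.454, 0.323, 0.223)
t=4.500: state=(0.361, 0.349, 0.289)
t=5.000: state=(0.285, 0.357, 0.359)
t=5.500: state=(0.224, 0.348, 0.428)
t=6.000: state=(0.178, 0.327, 0.494)
t=6.500: state=(0.144, 0.300, 0.556)
t=7.000: state=(0.119, 0.269, 0.612)
t=7.500: state=(0.100, 0.238, 0.661)
t=8.000: state=(0.086, 0.209, 0.705)
t=8.500: state=(0.076, 0.181, 0.743)
t=9.000: state=(0.068, 0.156, 0.776)
t=9.500: state=(0.061, 0.134, 0.805)
t=10.000: state=(0.056, 0.115, 0.829)
t=10.500: state=(0.053, 0.098, 0.850)
t=11.000: state=(0.049, 0.083, 0.867)
t=11.500: state=(0.047, 0.071, 0.882)
t=11.840: state=(0.046, 0.063, 0.891)
compare at T: S=0.046, I=0.063, R=0.891

largest component: R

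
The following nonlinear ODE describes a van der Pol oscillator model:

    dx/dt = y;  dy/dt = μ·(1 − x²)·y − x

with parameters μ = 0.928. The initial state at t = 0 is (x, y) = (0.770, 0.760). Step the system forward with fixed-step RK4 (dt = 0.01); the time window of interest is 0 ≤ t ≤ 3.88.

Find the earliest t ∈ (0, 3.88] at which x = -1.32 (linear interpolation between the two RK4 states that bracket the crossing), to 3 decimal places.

t = 2.907

t=0.000: state=(0.770, 0.760)
step 1 (dt=0.01): k1=(0.760, -0.483), k2=(0.758, -0.492), k3=(0.758, -0.492), k4=(0.755, -0.501); state += dt/6·(k1+2k2+2k3+k4)
t=0.010: state=(0.778, 0.755)
t=0.020: state=(0.785, 0.750)
t=0.030: state=(0.793, 0.745)
continuing one RK4 step at a time; state shown every 20 steps (Δt=0.2):
t=0.200: state=(0.910, 0.630)
t=0.400: state=(1.018, 0.443)
t=0.600: state=(1.085, 0.225)
t=0.800: state=(1.108, 0.001)
t=1.000: state=(1.086, -0.215)
t=1.200: state=(1.023, -0.420)
t=1.400: state=(0.919, -0.620)
t=1.600: state=(0.774, -0.828)
t=1.800: state=(0.586, -1.058)
t=2.000: state=(0.348, -1.324)
t=2.200: state=(0.054, -1.625)
t=2.400: state=(-0.301, -1.923)
t=2.600: state=(-0.707, -2.098)
t=2.800: state=(-1.120, -1.973)
t=2.900: state=(-1.308, -1.768)
next step: t=2.910: state=(-1.326, -1.743) — x has crossed -1.32
linear interpolation between t=2.900 (-1.30813) and t=2.910 (-1.32568) → t≈2.907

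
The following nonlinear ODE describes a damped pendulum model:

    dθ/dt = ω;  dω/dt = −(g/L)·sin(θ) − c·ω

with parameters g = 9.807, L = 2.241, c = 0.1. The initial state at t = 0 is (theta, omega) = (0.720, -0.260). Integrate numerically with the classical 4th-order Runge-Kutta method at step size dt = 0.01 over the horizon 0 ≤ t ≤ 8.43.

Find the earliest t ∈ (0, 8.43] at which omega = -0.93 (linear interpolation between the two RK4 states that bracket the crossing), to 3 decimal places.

t=0.000: state=(0.720, -0.260)
step 1 (dt=0.01): k1=(-0.260, -2.860), k2=(-0.274, -2.854), k3=(-0.274, -2.854), k4=(-0.289, -2.848); state += dt/6·(k1+2k2+2k3+k4)
t=0.010: state=(0.717, -0.289)
t=0.020: state=(0.714, -0.317)
t=0.030: state=(0.711, -0.345)
t=0.250: state=(0.570, -0.914)
next step: t=0.260: state=(0.561, -0.937) — omega has crossed -0.93
linear interpolation between t=0.250 (-0.91409) and t=0.260 (-0.93662) → t≈0.257

t = 0.257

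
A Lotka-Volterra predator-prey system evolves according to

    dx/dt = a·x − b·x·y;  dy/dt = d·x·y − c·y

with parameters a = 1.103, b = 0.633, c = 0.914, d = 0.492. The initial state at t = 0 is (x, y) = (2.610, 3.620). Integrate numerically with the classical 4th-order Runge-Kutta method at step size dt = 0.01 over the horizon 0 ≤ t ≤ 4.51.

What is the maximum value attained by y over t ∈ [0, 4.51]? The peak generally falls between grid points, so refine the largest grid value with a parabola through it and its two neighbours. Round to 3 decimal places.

t=0.000: state=(2.610, 3.620)
step 1 (dt=0.01): k1=(-3.102, 1.340), k2=(-3.094, 1.315), k3=(-3.094, 1.315), k4=(-3.087, 1.289); state += dt/6·(k1+2k2+2k3+k4)
t=0.010: state=(2.579, 3.633)
t=0.020: state=(2.548, 3.646)
t=0.030: state=(2.518, 3.658)
continuing one RK4 step at a time; state shown every 20 steps (Δt=0.2):
t=0.200: state=(2.032, 3.786)
t=0.400: state=(1.568, 3.761)
t=0.600: state=(1.226, 3.591)
t=0.800: state=(0.986, 3.332)
t=1.000: state=(0.821, 3.032)
t=1.200: state=(0.712, 2.722)
t=1.400: state=(0.641, 2.423)
t=1.600: state=(0.598, 2.145)
t=1.800: state=(0.578, 1.892)
t=2.000: state=(0.575, 1.668)
t=2.200: state=(0.588, 1.471)
t=2.400: state=(0.616, 1.300)
t=2.600: state=(0.657, 1.153)
t=2.800: state=(0.714, 1.027)
t=3.000: state=(0.787, 0.921)
t=3.200: state=(0.879, 0.832)
t=3.400: state=(0.991, 0.760)
t=3.600: state=(1.126, 0.702)
t=3.800: state=(1.288, 0.659)
t=4.000: state=(1.481, 0.629)
t=4.200: state=(1.707, 0.612)
t=4.400: state=(1.970, 0.611)
t=4.510: state=(2.132, 0.617)
largest grid value and its neighbours: y(0.260)=3.79674, y(0.270)=3.79692, y(0.280)=3.79666
parabola through these three points peaks at t≈0.269 with y≈3.79693

max y = 3.797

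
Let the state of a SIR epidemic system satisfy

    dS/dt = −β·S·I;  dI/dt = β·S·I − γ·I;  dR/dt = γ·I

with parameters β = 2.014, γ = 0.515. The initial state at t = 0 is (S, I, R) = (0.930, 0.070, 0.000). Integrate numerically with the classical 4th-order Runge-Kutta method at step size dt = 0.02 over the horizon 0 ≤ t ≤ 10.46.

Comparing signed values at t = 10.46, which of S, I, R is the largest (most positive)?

largest component: R

t=0.000: state=(0.930, 0.070, 0.000)
step 1 (dt=0.02): k1=(-0.131, 0.095, 0.036), k2=(-0.133, 0.096, 0.037), k3=(-0.133, 0.096, 0.037), k4=(-0.134, 0.097, 0.037); state += dt/6·(k1+2k2+2k3+k4)
t=0.020: state=(0.927, 0.072, 0.001)
t=0.040: state=(0.925, 0.074, 0.001)
t=0.060: state=(0.922, 0.076, 0.002)
continuing one RK4 step at a time; state shown every 25 steps (Δt=0.5):
t=0.500: state=(0.842, 0.133, 0.025)
t=1.000: state=(0.705, 0.224, 0.071)
t=1.500: state=(0.534, 0.324, 0.142)
t=2.000: state=(0.371, 0.394, 0.235)
t=2.500: state=(0.246, 0.414, 0.340)
t=3.000: state=(0.163, 0.392, 0.445)
t=3.500: state=(0.113, 0.347, 0.540)
t=4.000: state=(0.081, 0.296, 0.623)
t=4.500: state=(0.062, 0.245, 0.693)
t=5.000: state=(0.050, 0.201, 0.750)
t=5.500: state=(0.041, 0.162, 0.796)
t=6.000: state=(0.036, 0.130, 0.834)
t=6.500: state=(0.032, 0.104, 0.864)
t=7.000: state=(0.029, 0.083, 0.888)
t=7.500: state=(0.027, 0.066, 0.907)
t=8.000: state=(0.025, 0.052, 0.922)
t=8.500: state=(0.024, 0.042, 0.934)
t=9.000: state=(0.023, 0.033, 0.944)
t=9.500: state=(0.023, 0.026, 0.951)
t=10.000: state=(0.022, 0.021, 0.957)
t=10.460: state=(0.022, 0.017, 0.962)
compare at T: S=0.022, I=0.017, R=0.962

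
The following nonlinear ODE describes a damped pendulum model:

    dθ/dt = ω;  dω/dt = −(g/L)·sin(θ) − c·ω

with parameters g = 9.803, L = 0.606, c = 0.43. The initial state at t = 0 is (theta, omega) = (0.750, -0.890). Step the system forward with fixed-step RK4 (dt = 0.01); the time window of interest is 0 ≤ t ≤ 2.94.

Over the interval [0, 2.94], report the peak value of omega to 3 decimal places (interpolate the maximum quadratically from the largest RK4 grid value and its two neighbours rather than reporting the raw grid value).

max omega = 2.391

t=0.000: state=(0.750, -0.890)
step 1 (dt=0.01): k1=(-0.890, -10.644), k2=(-0.943, -10.568), k3=(-0.943, -10.565), k4=(-0.996, -10.486); state += dt/6·(k1+2k2+2k3+k4)
t=0.010: state=(0.741, -0.996)
t=0.020: state=(0.730, -1.100)
t=0.030: state=(0.719, -1.202)
continuing one RK4 step at a time; state shown every 10 steps (Δt=0.1):
t=0.100: state=(0.611, -1.857)
t=0.200: state=(0.388, -2.543)
t=0.300: state=(0.116, -2.831)
t=0.400: state=(-0.163, -2.671)
t=0.500: state=(-0.405, -2.107)
t=0.600: state=(-0.575, -1.263)
t=0.700: state=(-0.653, -0.287)
t=0.800: state=(-0.633, 0.685)
t=0.900: state=(-0.521, 1.527)
t=1.000: state=(-0.335, 2.126)
t=1.100: state=(-0.107, 2.385)
t=1.200: state=(0.129, 2.264)
t=1.300: state=(0.334, 1.799)
t=1.400: state=(0.480, 1.087)
t=1.500: state=(0.548, 0.253)
t=1.600: state=(0.531, -0.580)
t=1.700: state=(0.436, -1.299)
t=1.800: state=(0.278, -1.803)
t=1.900: state=(0.085, -2.014)
t=2.000: state=(-0.114, -1.904)
t=2.100: state=(-0.286, -1.503)
t=2.200: state=(-0.407, -0.894)
t=2.300: state=(-0.462, -0.181)
t=2.400: state=(-0.444, 0.527)
t=2.500: state=(-0.360, 1.131)
t=2.600: state=(-0.224, 1.543)
t=2.700: state=(-0.060, 1.703)
t=2.800: state=(0.107, 1.591)
t=2.900: state=(0.250, 1.237)
t=2.940: state=(0.296, 1.042)
largest grid value and its neighbours: omega(1.110)=2.38991, omega(1.120)=2.39111, omega(1.130)=2.38845
parabola through these three points peaks at t≈1.118 with omega≈2.39118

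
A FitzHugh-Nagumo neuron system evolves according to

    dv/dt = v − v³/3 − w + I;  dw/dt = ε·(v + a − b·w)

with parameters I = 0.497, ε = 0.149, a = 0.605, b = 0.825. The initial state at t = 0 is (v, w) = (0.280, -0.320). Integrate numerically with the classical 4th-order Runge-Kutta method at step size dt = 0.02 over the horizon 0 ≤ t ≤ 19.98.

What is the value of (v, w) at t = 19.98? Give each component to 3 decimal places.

(v, w) = (-1.093, -0.286)

t=0.000: state=(0.280, -0.320)
step 1 (dt=0.02): k1=(1.090, 0.171), k2=(1.098, 0.173), k3=(1.098, 0.173), k4=(1.106, 0.174); state += dt/6·(k1+2k2+2k3+k4)
t=0.020: state=(0.302, -0.317)
t=0.040: state=(0.324, -0.313)
t=0.060: state=(0.347, -0.309)
continuing one RK4 step at a time; state shown every 50 steps (Δt=1):
t=1.000: state=(1.518, -0.069)
t=2.000: state=(1.844, 0.271)
t=3.000: state=(1.753, 0.578)
t=4.000: state=(1.622, 0.832)
t=5.000: state=(1.482, 1.038)
t=6.000: state=(1.331, 1.200)
t=7.000: state=(1.161, 1.321)
t=8.000: state=(0.953, 1.402)
t=9.000: state=(0.654, 1.438)
t=10.000: state=(0.097, 1.413)
t=11.000: state=(-1.121, 1.270)
t=12.000: state=(-1.881, 0.979)
t=13.000: state=(-1.859, 0.686)
t=14.000: state=(-1.756, 0.438)
t=15.000: state=(-1.648, 0.234)
t=16.000: state=(-1.541, 0.068)
t=17.000: state=(-1.433, -0.063)
t=18.000: state=(-1.324, -0.164)
t=19.000: state=(-1.211, -0.238)
t=19.980: state=(-1.093, -0.286)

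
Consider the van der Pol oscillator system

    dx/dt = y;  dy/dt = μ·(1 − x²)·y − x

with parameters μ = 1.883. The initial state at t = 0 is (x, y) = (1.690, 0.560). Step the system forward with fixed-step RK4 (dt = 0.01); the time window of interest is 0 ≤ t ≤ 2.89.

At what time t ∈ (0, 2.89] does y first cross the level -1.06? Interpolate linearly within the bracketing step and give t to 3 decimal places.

t=0.000: state=(1.690, 0.560)
step 1 (dt=0.01): k1=(0.560, -3.647), k2=(0.542, -3.596), k3=(0.542, -3.596), k4=(0.524, -3.545); state += dt/6·(k1+2k2+2k3+k4)
t=0.010: state=(1.695, 0.524)
t=0.020: state=(1.700, 0.489)
t=0.030: state=(1.705, 0.455)
continuing one RK4 step at a time; state shown every 10 steps (Δt=0.1):
t=0.100: state=(1.729, 0.246)
t=0.200: state=(1.742, 0.024)
t=0.300: state=(1.737, -0.129)
t=0.400: state=(1.718, -0.233)
t=0.500: state=(1.691, -0.306)
t=0.600: state=(1.658, -0.360)
t=0.700: state=(1.619, -0.403)
t=0.800: state=(1.577, -0.439)
t=0.900: state=(1.532, -0.473)
t=1.000: state=(1.483, -0.506)
t=1.100: state=(1.430, -0.542)
t=1.200: state=(1.374, -0.580)
t=1.300: state=(1.314, -0.623)
t=1.400: state=(1.249, -0.673)
t=1.500: state=(1.179, -0.731)
t=1.600: state=(1.103, -0.802)
t=1.700: state=(1.018, -0.888)
t=1.800: state=(0.924, -0.995)
t=1.850: state=(0.873, -1.059)
next step: t=1.860: state=(0.862, -1.072) — y has crossed -1.06
linear interpolation between t=1.850 (-1.05878) and t=1.860 (-1.07241) → t≈1.851

t = 1.851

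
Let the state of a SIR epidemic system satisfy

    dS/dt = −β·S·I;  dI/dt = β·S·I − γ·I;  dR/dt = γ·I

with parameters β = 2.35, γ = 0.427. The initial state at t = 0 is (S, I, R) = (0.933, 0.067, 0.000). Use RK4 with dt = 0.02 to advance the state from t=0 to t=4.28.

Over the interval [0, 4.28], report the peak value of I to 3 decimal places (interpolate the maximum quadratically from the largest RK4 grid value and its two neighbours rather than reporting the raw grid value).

t=0.000: state=(0.933, 0.067, 0.000)
step 1 (dt=0.02): k1=(-0.147, 0.118, 0.029), k2=(-0.149, 0.120, 0.029), k3=(-0.149, 0.120, 0.029), k4=(-0.152, 0.122, 0.030); state += dt/6·(k1+2k2+2k3+k4)
t=0.020: state=(0.930, 0.069, 0.001)
t=0.040: state=(0.927, 0.072, 0.001)
t=0.060: state=(0.924, 0.074, 0.002)
continuing one RK4 step at a time; state shown every 10 steps (Δt=0.2):
t=0.200: state=(0.899, 0.095, 0.007)
t=0.400: state=(0.852, 0.131, 0.016)
t=0.600: state=(0.793, 0.177, 0.030)
t=0.800: state=(0.720, 0.233, 0.047)
t=1.000: state=(0.637, 0.294, 0.069)
t=1.200: state=(0.546, 0.356, 0.097)
t=1.400: state=(0.456, 0.414, 0.130)
t=1.600: state=(0.371, 0.462, 0.168)
t=1.800: state=(0.296, 0.495, 0.209)
t=2.000: state=(0.233, 0.515, 0.252)
t=2.200: state=(0.183, 0.521, 0.296)
t=2.400: state=(0.143, 0.516, 0.341)
t=2.600: state=(0.113, 0.503, 0.384)
t=2.800: state=(0.089, 0.484, 0.426)
t=3.000: state=(0.072, 0.462, 0.467)
t=3.200: state=(0.058, 0.437, 0.505)
t=3.400: state=(0.047, 0.411, 0.541)
t=3.600: state=(0.039, 0.385, 0.575)
t=3.800: state=(0.033, 0.360, 0.607)
t=4.000: state=(0.028, 0.335, 0.637)
t=4.200: state=(0.024, 0.311, 0.664)
t=4.280: state=(0.023, 0.302, 0.675)
largest grid value and its neighbours: I(2.180)=0.52094, I(2.200)=0.52102, I(2.220)=0.52100
parabola through these three points peaks at t≈2.205 with I≈0.52103

max I = 0.521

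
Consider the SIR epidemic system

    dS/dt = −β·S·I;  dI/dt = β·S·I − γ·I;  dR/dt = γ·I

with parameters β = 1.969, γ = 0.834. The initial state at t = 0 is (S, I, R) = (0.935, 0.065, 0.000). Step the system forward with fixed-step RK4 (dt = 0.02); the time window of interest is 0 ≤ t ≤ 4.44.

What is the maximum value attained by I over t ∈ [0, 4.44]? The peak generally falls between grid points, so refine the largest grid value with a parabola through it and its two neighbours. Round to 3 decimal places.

max I = 0.241

t=0.000: state=(0.935, 0.065, 0.000)
step 1 (dt=0.02): k1=(-0.120, 0.065, 0.054), k2=(-0.121, 0.066, 0.055), k3=(-0.121, 0.066, 0.055), k4=(-0.122, 0.066, 0.055); state += dt/6·(k1+2k2+2k3+k4)
t=0.020: state=(0.933, 0.066, 0.001)
t=0.040: state=(0.930, 0.068, 0.002)
t=0.060: state=(0.928, 0.069, 0.003)
continuing one RK4 step at a time; state shown every 10 steps (Δt=0.2):
t=0.200: state=(0.909, 0.079, 0.012)
t=0.400: state=(0.878, 0.095, 0.027)
t=0.600: state=(0.843, 0.113, 0.044)
t=0.800: state=(0.803, 0.132, 0.064)
t=1.000: state=(0.759, 0.152, 0.088)
t=1.200: state=(0.712, 0.172, 0.115)
t=1.400: state=(0.663, 0.191, 0.146)
t=1.600: state=(0.613, 0.208, 0.179)
t=1.800: state=(0.563, 0.222, 0.215)
t=2.000: state=(0.515, 0.232, 0.253)
t=2.200: state=(0.469, 0.239, 0.292)
t=2.400: state=(0.427, 0.241, 0.332)
t=2.600: state=(0.388, 0.239, 0.372)
t=2.800: state=(0.354, 0.235, 0.412)
t=3.000: state=(0.323, 0.227, 0.450)
t=3.200: state=(0.296, 0.217, 0.487)
t=3.400: state=(0.272, 0.205, 0.523)
t=3.600: state=(0.252, 0.192, 0.556)
t=3.800: state=(0.234, 0.179, 0.587)
t=4.000: state=(0.219, 0.166, 0.616)
t=4.200: state=(0.205, 0.153, 0.642)
t=4.400: state=(0.194, 0.140, 0.666)
t=4.440: state=(0.192, 0.137, 0.671)
largest grid value and its neighbours: I(2.400)=0.24103, I(2.420)=0.24104, I(2.440)=0.24101
parabola through these three points peaks at t≈2.416 with I≈0.24104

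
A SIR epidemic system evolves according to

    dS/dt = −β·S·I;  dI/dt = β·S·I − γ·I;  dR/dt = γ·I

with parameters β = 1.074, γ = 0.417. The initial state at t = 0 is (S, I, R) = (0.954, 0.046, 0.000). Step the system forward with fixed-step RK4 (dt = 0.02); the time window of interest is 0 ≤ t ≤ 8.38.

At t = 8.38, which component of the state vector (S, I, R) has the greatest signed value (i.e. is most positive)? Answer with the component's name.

t=0.000: state=(0.954, 0.046, 0.000)
step 1 (dt=0.02): k1=(-0.047, 0.028, 0.019), k2=(-0.047, 0.028, 0.019), k3=(-0.047, 0.028, 0.019), k4=(-0.048, 0.028, 0.019); state += dt/6·(k1+2k2+2k3+k4)
t=0.020: state=(0.953, 0.047, 0.000)
t=0.040: state=(0.952, 0.047, 0.001)
t=0.060: state=(0.951, 0.048, 0.001)
continuing one RK4 step at a time; state shown every 25 steps (Δt=0.5):
t=0.500: state=(0.927, 0.062, 0.011)
t=1.000: state=(0.892, 0.082, 0.026)
t=1.500: state=(0.848, 0.106, 0.046)
t=2.000: state=(0.795, 0.134, 0.071)
t=2.500: state=(0.734, 0.164, 0.102)
t=3.000: state=(0.667, 0.194, 0.139)
t=3.500: state=(0.596, 0.221, 0.182)
t=4.000: state=(0.526, 0.243, 0.231)
t=4.500: state=(0.460, 0.257, 0.283)
t=5.000: state=(0.400, 0.263, 0.337)
t=5.500: state=(0.348, 0.260, 0.392)
t=6.000: state=(0.303, 0.252, 0.446)
t=6.500: state=(0.265, 0.238, 0.497)
t=7.000: state=(0.235, 0.221, 0.545)
t=7.500: state=(0.210, 0.202, 0.589)
t=8.000: state=(0.189, 0.182, 0.629)
t=8.380: state=(0.176, 0.168, 0.656)
compare at T: S=0.176, I=0.168, R=0.656

largest component: R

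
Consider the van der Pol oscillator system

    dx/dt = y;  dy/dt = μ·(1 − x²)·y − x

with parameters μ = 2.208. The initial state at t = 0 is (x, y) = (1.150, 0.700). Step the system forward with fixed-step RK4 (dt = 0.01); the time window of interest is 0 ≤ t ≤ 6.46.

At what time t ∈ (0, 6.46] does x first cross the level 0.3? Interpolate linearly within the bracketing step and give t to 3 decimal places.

t = 1.801

t=0.000: state=(1.150, 0.700)
step 1 (dt=0.01): k1=(0.700, -1.648), k2=(0.692, -1.658), k3=(0.692, -1.658), k4=(0.683, -1.668); state += dt/6·(k1+2k2+2k3+k4)
t=0.010: state=(1.157, 0.683)
t=0.020: state=(1.164, 0.667)
t=0.030: state=(1.170, 0.650)
continuing one RK4 step at a time; state shown every 25 steps (Δt=0.25):
t=0.250: state=(1.271, 0.270)
t=0.500: state=(1.292, -0.082)
t=0.750: state=(1.239, -0.329)
t=1.000: state=(1.132, -0.530)
t=1.250: state=(0.972, -0.756)
t=1.500: state=(0.744, -1.103)
t=1.750: state=(0.395, -1.761)
t=1.800: state=(0.302, -1.958)
next step: t=1.810: state=(0.283, -2.001) — x has crossed 0.3
linear interpolation between t=1.800 (0.30239) and t=1.810 (0.28259) → t≈1.801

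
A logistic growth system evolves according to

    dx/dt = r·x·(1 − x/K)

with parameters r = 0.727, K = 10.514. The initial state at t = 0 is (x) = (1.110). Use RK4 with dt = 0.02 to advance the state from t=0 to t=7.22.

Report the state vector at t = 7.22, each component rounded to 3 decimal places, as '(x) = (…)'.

t=0.000: state=(1.110)
step 1 (dt=0.02): k1=(0.722), k2=(0.726), k3=(0.726), k4=(0.730); state += dt/6·(k1+2k2+2k3+k4)
t=0.020: state=(1.125)
t=0.040: state=(1.139)
t=0.060: state=(1.154)
continuing one RK4 step at a time; state shown every 25 steps (Δt=0.5):
t=0.500: state=(1.526)
t=1.000: state=(2.064)
t=1.500: state=(2.733)
t=2.000: state=(3.529)
t=2.500: state=(4.425)
t=3.000: state=(5.373)
t=3.500: state=(6.314)
t=4.000: state=(7.189)
t=4.500: state=(7.956)
t=5.000: state=(8.593)
t=5.500: state=(9.100)
t=6.000: state=(9.489)
t=6.500: state=(9.779)
t=7.000: state=(9.992)
t=7.220: state=(10.066)

(x) = (10.066)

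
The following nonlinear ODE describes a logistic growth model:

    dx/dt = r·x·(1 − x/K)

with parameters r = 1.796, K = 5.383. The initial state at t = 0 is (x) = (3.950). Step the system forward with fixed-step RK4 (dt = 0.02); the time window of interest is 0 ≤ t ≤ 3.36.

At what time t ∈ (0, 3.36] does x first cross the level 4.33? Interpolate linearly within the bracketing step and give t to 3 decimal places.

t = 0.223

t=0.000: state=(3.950)
step 1 (dt=0.02): k1=(1.889), k2=(1.873), k3=(1.873), k4=(1.857); state += dt/6·(k1+2k2+2k3+k4)
t=0.020: state=(3.987)
t=0.040: state=(4.024)
t=0.060: state=(4.060)
continuing one RK4 step at a time; state shown every 10 steps (Δt=0.2):
t=0.200: state=(4.295)
t=0.220: state=(4.326)
next step: t=0.240: state=(4.356) — x has crossed 4.33
linear interpolation between t=0.220 (4.32588) and t=0.240 (4.35606) → t≈0.223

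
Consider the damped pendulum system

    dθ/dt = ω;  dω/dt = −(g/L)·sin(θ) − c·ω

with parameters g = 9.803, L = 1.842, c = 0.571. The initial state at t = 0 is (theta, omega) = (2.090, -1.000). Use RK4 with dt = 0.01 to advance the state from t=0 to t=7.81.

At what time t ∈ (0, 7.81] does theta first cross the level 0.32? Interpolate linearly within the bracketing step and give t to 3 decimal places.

t = 0.738

t=0.000: state=(2.090, -1.000)
step 1 (dt=0.01): k1=(-1.000, -4.050), k2=(-1.020, -4.051), k3=(-1.020, -4.051), k4=(-1.041, -4.053); state += dt/6·(k1+2k2+2k3+k4)
t=0.010: state=(2.080, -1.041)
t=0.020: state=(2.069, -1.081)
t=0.030: state=(2.058, -1.122)
continuing one RK4 step at a time; state shown every 50 steps (Δt=0.5):
t=0.500: state=(1.083, -2.960)
t=0.730: state=(0.346, -3.330)
next step: t=0.740: state=(0.313, -3.328) — theta has crossed 0.32
linear interpolation between t=0.730 (0.34625) and t=0.740 (0.31296) → t≈0.738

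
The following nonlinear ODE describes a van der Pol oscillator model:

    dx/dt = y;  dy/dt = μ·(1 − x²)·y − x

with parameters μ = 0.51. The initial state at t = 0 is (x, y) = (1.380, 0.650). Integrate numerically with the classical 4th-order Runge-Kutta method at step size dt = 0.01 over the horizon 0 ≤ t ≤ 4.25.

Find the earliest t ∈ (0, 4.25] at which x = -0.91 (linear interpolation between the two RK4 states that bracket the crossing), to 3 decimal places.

t = 2.486

t=0.000: state=(1.380, 0.650)
step 1 (dt=0.01): k1=(0.650, -1.680), k2=(0.642, -1.682), k3=(0.642, -1.682), k4=(0.633, -1.684); state += dt/6·(k1+2k2+2k3+k4)
t=0.010: state=(1.386, 0.633)
t=0.020: state=(1.393, 0.616)
t=0.030: state=(1.399, 0.599)
continuing one RK4 step at a time; state shown every 20 steps (Δt=0.2):
t=0.200: state=(1.476, 0.312)
t=0.400: state=(1.506, -0.006)
t=0.600: state=(1.476, -0.286)
t=0.800: state=(1.394, -0.530)
t=1.000: state=(1.266, -0.746)
t=1.200: state=(1.097, -0.949)
t=1.400: state=(0.887, -1.149)
t=1.600: state=(0.637, -1.355)
t=1.800: state=(0.344, -1.566)
t=2.000: state=(0.011, -1.765)
t=2.200: state=(-0.358, -1.912)
t=2.400: state=(-0.746, -1.936)
t=2.480: state=(-0.899, -1.896)
next step: t=2.490: state=(-0.918, -1.888) — x has crossed -0.91
linear interpolation between t=2.480 (-0.89914) and t=2.490 (-0.91806) → t≈2.486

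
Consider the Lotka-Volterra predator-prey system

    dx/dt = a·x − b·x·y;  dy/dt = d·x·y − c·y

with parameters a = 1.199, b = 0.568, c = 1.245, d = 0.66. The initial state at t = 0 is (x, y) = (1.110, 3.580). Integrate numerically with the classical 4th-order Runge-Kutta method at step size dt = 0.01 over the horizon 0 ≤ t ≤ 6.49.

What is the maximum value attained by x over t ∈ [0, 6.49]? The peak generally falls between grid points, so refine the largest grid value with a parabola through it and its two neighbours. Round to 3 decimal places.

t=0.000: state=(1.110, 3.580)
step 1 (dt=0.01): k1=(-0.926, -1.834), k2=(-0.917, -1.841), k3=(-0.917, -1.840), k4=(-0.907, -1.847); state += dt/6·(k1+2k2+2k3+k4)
t=0.010: state=(1.101, 3.562)
t=0.020: state=(1.092, 3.543)
t=0.030: state=(1.083, 3.524)
continuing one RK4 step at a time; state shown every 25 steps (Δt=0.25):
t=0.250: state=(0.932, 3.099)
t=0.500: state=(0.838, 2.625)
t=0.750: state=(0.803, 2.200)
t=1.000: state=(0.815, 1.841)
t=1.250: state=(0.865, 1.548)
t=1.500: state=(0.953, 1.317)
t=1.750: state=(1.081, 1.140)
t=2.000: state=(1.253, 1.012)
t=2.250: state=(1.474, 0.927)
t=2.500: state=(1.750, 0.886)
t=2.750: state=(2.083, 0.889)
t=3.000: state=(2.469, 0.948)
t=3.250: state=(2.888, 1.080)
t=3.500: state=(3.292, 1.318)
t=3.750: state=(3.592, 1.707)
t=4.000: state=(3.659, 2.284)
t=4.250: state=(3.394, 3.008)
t=4.500: state=(2.840, 3.696)
t=4.750: state=(2.194, 4.101)
t=5.000: state=(1.645, 4.114)
t=5.250: state=(1.260, 3.821)
t=5.500: state=(1.019, 3.373)
t=5.750: state=(0.882, 2.887)
t=6.000: state=(0.817, 2.431)
t=6.250: state=(0.803, 2.034)
t=6.490: state=(0.830, 1.716)
largest grid value and its neighbours: x(3.920)=3.67047, x(3.930)=3.67088, x(3.940)=3.67077
parabola through these three points peaks at t≈3.933 with x≈3.67090

max x = 3.671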